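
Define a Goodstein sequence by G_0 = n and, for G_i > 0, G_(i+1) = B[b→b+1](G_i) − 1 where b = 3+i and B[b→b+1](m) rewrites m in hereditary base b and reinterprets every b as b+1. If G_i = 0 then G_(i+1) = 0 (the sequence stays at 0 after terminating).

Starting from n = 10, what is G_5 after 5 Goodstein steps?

[0] 10 ≡ 3^2 + 1 (base 3). Lift 4: 17. −1: 16.
[1] 16 ≡ 4^2 (base 4). Lift 5: 25. −1: 24.
[2] 24 ≡ 4·5 + 4 (base 5). Lift 6: 28. −1: 27.
[3] 27 ≡ 4·6 + 3 (base 6). Lift 7: 31. −1: 30.
[4] 30 ≡ 4·7 + 2 (base 7). Lift 8: 34. −1: 33.

33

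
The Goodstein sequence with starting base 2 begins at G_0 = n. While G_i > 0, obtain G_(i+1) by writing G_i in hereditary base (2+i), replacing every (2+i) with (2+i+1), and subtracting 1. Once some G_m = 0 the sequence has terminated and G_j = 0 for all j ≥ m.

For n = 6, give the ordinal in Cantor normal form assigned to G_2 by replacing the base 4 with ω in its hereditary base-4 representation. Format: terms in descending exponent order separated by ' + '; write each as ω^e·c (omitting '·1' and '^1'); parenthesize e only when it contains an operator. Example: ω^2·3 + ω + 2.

ω^ω + 1

G_0=6  [base 2] 2^2 + 2  →[2↦3]→  3^3 + 3 = 30  −1 ⇒ G_1=29
G_1=29  [base 3] 3^3 + 2  →[3↦4]→  4^4 + 2 = 258  −1 ⇒ G_2=257
G_2=257  [base 4] 4^4 + 1  →[4↦5]→  5^5 + 1 = 3126  −1 ⇒ G_3=3125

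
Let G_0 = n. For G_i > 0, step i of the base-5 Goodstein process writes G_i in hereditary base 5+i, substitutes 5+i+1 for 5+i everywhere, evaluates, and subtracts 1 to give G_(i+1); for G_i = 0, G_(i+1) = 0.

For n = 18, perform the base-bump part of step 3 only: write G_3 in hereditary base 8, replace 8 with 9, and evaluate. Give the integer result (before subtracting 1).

[0] 18 ≡ 3·5 + 3 (base 5). Lift 6: 21. −1: 20.
[1] 20 ≡ 3·6 + 2 (base 6). Lift 7: 23. −1: 22.
[2] 22 ≡ 3·7 + 1 (base 7). Lift 8: 25. −1: 24.
[3] 24 ≡ 3·8 (base 8). Lift 9: 27. −1: 26.

27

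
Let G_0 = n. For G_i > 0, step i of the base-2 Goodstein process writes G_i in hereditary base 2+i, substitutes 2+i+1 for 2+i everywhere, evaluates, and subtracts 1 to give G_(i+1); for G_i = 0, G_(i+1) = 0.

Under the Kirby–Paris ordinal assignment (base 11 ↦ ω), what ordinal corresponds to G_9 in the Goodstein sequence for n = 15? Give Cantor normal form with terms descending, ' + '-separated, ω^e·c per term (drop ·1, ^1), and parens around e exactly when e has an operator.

ω^(ω + 1) + ω^7·7 + ω^6·7 + ω^5·7 + ω^4·7 + ω^3·7 + ω^2·7 + ω·7 + 4

(0) 15|_2 = 2^(2 + 1) + 2^2 + 2 + 1 ↦ 3^(3 + 1) + 3^3 + 3 + 1|_3 = 112 ⇒ 111
(1) 111|_3 = 3^(3 + 1) + 3^3 + 3 ↦ 4^(4 + 1) + 4^4 + 4|_4 = 1284 ⇒ 1283
(2) 1283|_4 = 4^(4 + 1) + 4^4 + 3 ↦ 5^(5 + 1) + 5^5 + 3|_5 = 18753 ⇒ 18752
(3) 18752|_5 = 5^(5 + 1) + 5^5 + 2 ↦ 6^(6 + 1) + 6^6 + 2|_6 = 326594 ⇒ 326593
(4) 326593|_6 = 6^(6 + 1) + 6^6 + 1 ↦ 7^(7 + 1) + 7^7 + 1|_7 = 6588345 ⇒ 6588344
(5) 6588344|_7 = 7^(7 + 1) + 7^7 ↦ 8^(8 + 1) + 8^8|_8 = 150994944 ⇒ 150994943
(6) 150994943|_8 = 8^(8 + 1) + 7·8^7 + 7·8^6 + 7·8^5 + 7·8^4 + 7·8^3 + 7·8^2 + 7·8 + 7 ↦ 9^(9 + 1) + 7·9^7 + 7·9^6 + 7·9^5 + 7·9^4 + 7·9^3 + 7·9^2 + 7·9 + 7|_9 = 3524450281 ⇒ 3524450280
(7) 3524450280|_9 = 9^(9 + 1) + 7·9^7 + 7·9^6 + 7·9^5 + 7·9^4 + 7·9^3 + 7·9^2 + 7·9 + 6 ↦ 10^(10 + 1) + 7·10^7 + 7·10^6 + 7·10^5 + 7·10^4 + 7·10^3 + 7·10^2 + 7·10 + 6|_10 = 100077777776 ⇒ 100077777775
(8) 100077777775|_10 = 10^(10 + 1) + 7·10^7 + 7·10^6 + 7·10^5 + 7·10^4 + 7·10^3 + 7·10^2 + 7·10 + 5 ↦ 11^(11 + 1) + 7·11^7 + 7·11^6 + 7·11^5 + 7·11^4 + 7·11^3 + 7·11^2 + 7·11 + 5|_11 = 3138578427935 ⇒ 3138578427934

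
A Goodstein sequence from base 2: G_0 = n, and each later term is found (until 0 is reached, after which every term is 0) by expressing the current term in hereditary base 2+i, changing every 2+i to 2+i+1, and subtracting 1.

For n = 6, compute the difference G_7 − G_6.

6 —HB2→ 2^2 + 2 —bump→ 3^3 + 3 = 30 —(−1)→ 29
29 —HB3→ 3^3 + 2 —bump→ 4^4 + 2 = 258 —(−1)→ 257
257 —HB4→ 4^4 + 1 —bump→ 5^5 + 1 = 3126 —(−1)→ 3125
3125 —HB5→ 5^5 —bump→ 6^6 = 46656 —(−1)→ 46655
46655 —HB6→ 5·6^5 + 5·6^4 + 5·6^3 + 5·6^2 + 5·6 + 5 —bump→ 5·7^5 + 5·7^4 + 5·7^3 + 5·7^2 + 5·7 + 5 = 98040 —(−1)→ 98039
98039 —HB7→ 5·7^5 + 5·7^4 + 5·7^3 + 5·7^2 + 5·7 + 4 —bump→ 5·8^5 + 5·8^4 + 5·8^3 + 5·8^2 + 5·8 + 4 = 187244 —(−1)→ 187243
187243 —HB8→ 5·8^5 + 5·8^4 + 5·8^3 + 5·8^2 + 5·8 + 3 —bump→ 5·9^5 + 5·9^4 + 5·9^3 + 5·9^2 + 5·9 + 3 = 332148 —(−1)→ 332147

144904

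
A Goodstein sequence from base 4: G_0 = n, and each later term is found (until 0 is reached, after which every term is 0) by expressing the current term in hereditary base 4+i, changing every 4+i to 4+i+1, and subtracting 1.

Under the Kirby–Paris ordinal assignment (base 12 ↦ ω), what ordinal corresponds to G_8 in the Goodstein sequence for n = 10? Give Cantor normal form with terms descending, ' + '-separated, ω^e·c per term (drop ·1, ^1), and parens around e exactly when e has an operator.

ω + 1

[0] 10 ≡ 2·4 + 2 (base 4). Lift 5: 12. −1: 11.
[1] 11 ≡ 2·5 + 1 (base 5). Lift 6: 13. −1: 12.
[2] 12 ≡ 2·6 (base 6). Lift 7: 14. −1: 13.
[3] 13 ≡ 7 + 6 (base 7). Lift 8: 14. −1: 13.
[4] 13 ≡ 8 + 5 (base 8). Lift 9: 14. −1: 13.
[5] 13 ≡ 9 + 4 (base 9). Lift 10: 14. −1: 13.
[6] 13 ≡ 10 + 3 (base 10). Lift 11: 14. −1: 13.
[7] 13 ≡ 11 + 2 (base 11). Lift 12: 14. −1: 13.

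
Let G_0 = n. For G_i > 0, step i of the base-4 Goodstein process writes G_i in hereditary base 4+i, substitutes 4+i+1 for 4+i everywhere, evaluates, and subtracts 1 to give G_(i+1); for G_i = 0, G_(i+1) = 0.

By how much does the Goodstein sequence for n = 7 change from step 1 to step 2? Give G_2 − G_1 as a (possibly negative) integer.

0

step 0: 7 = 4 + 3; sub 5 for 4: 5 + 3; = 8; G_1 = 8−1 = 7
step 1: 7 = 5 + 2; sub 6 for 5: 6 + 2; = 8; G_2 = 8−1 = 7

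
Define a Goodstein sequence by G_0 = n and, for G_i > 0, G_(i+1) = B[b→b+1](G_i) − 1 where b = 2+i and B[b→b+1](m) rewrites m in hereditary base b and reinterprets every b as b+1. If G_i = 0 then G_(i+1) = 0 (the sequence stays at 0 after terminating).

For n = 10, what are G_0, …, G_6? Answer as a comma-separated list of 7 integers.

10, 83, 1025, 15625, 279935, 4215754, 84073323

10 —HB2→ 2^(2 + 1) + 2 —bump→ 3^(3 + 1) + 3 = 84 —(−1)→ 83
83 —HB3→ 3^(3 + 1) + 2 —bump→ 4^(4 + 1) + 2 = 1026 —(−1)→ 1025
1025 —HB4→ 4^(4 + 1) + 1 —bump→ 5^(5 + 1) + 1 = 15626 —(−1)→ 15625
15625 —HB5→ 5^(5 + 1) —bump→ 6^(6 + 1) = 279936 —(−1)→ 279935
279935 —HB6→ 5·6^6 + 5·6^5 + 5·6^4 + 5·6^3 + 5·6^2 + 5·6 + 5 —bump→ 5·7^7 + 5·7^5 + 5·7^4 + 5·7^3 + 5·7^2 + 5·7 + 5 = 4215755 —(−1)→ 4215754
4215754 —HB7→ 5·7^7 + 5·7^5 + 5·7^4 + 5·7^3 + 5·7^2 + 5·7 + 4 —bump→ 5·8^8 + 5·8^5 + 5·8^4 + 5·8^3 + 5·8^2 + 5·8 + 4 = 84073324 —(−1)→ 84073323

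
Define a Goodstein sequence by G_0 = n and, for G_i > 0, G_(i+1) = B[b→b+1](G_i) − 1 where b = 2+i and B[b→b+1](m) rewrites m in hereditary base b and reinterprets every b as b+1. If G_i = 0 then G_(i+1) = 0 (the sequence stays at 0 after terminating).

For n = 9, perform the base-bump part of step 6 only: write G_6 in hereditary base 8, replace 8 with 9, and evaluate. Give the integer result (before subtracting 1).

1162263922

base 2: 9 = 2^(2 + 1) + 1; at 3: 3^(3 + 1) + 1 = 82; next = 81
base 3: 81 = 3^(3 + 1); at 4: 4^(4 + 1) = 1024; next = 1023
base 4: 1023 = 3·4^4 + 3·4^3 + 3·4^2 + 3·4 + 3; at 5: 3·5^5 + 3·5^3 + 3·5^2 + 3·5 + 3 = 9843; next = 9842
base 5: 9842 = 3·5^5 + 3·5^3 + 3·5^2 + 3·5 + 2; at 6: 3·6^6 + 3·6^3 + 3·6^2 + 3·6 + 2 = 140744; next = 140743
base 6: 140743 = 3·6^6 + 3·6^3 + 3·6^2 + 3·6 + 1; at 7: 3·7^7 + 3·7^3 + 3·7^2 + 3·7 + 1 = 2471827; next = 2471826
base 7: 2471826 = 3·7^7 + 3·7^3 + 3·7^2 + 3·7; at 8: 3·8^8 + 3·8^3 + 3·8^2 + 3·8 = 50333400; next = 50333399
base 8: 50333399 = 3·8^8 + 3·8^3 + 3·8^2 + 2·8 + 7; at 9: 3·9^9 + 3·9^3 + 3·9^2 + 2·9 + 7 = 1162263922; next = 1162263921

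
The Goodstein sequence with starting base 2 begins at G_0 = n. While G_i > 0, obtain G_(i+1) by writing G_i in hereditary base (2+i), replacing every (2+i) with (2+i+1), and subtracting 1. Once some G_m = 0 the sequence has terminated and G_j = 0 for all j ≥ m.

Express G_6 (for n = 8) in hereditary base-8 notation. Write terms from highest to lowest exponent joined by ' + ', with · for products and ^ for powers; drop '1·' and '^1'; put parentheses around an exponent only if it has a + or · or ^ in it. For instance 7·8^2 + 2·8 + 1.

G_0 = 8. HB_2(8) = 2^(2 + 1). Bump = 81. G_1 = 80.
G_1 = 80. HB_3(80) = 2·3^3 + 2·3^2 + 2·3 + 2. Bump = 554. G_2 = 553.
G_2 = 553. HB_4(553) = 2·4^4 + 2·4^2 + 2·4 + 1. Bump = 6311. G_3 = 6310.
G_3 = 6310. HB_5(6310) = 2·5^5 + 2·5^2 + 2·5. Bump = 93396. G_4 = 93395.
G_4 = 93395. HB_6(93395) = 2·6^6 + 2·6^2 + 6 + 5. Bump = 1647196. G_5 = 1647195.
G_5 = 1647195. HB_7(1647195) = 2·7^7 + 2·7^2 + 7 + 4. Bump = 33554572. G_6 = 33554571.
G_6 = 33554571. HB_8(33554571) = 2·8^8 + 2·8^2 + 8 + 3. Bump = 774841152. G_7 = 774841151.

2·8^8 + 2·8^2 + 8 + 3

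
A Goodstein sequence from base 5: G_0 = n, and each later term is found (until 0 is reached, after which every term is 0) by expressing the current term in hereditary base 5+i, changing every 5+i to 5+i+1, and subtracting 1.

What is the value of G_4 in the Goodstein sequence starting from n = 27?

69

G_0=27  [base 5] 5^2 + 2  →[5↦6]→  6^2 + 2 = 38  −1 ⇒ G_1=37
G_1=37  [base 6] 6^2 + 1  →[6↦7]→  7^2 + 1 = 50  −1 ⇒ G_2=49
G_2=49  [base 7] 7^2  →[7↦8]→  8^2 = 64  −1 ⇒ G_3=63
G_3=63  [base 8] 7·8 + 7  →[8↦9]→  7·9 + 7 = 70  −1 ⇒ G_4=69
G_4=69  [base 9] 7·9 + 6  →[9↦10]→  7·10 + 6 = 76  −1 ⇒ G_5=75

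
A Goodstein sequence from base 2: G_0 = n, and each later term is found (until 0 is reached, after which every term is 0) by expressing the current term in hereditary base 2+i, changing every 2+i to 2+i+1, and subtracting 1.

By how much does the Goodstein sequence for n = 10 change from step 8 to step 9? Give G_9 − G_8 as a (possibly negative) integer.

1376558683279

base 2: 10 = 2^(2 + 1) + 2; at 3: 3^(3 + 1) + 3 = 84; next = 83
base 3: 83 = 3^(3 + 1) + 2; at 4: 4^(4 + 1) + 2 = 1026; next = 1025
base 4: 1025 = 4^(4 + 1) + 1; at 5: 5^(5 + 1) + 1 = 15626; next = 15625
base 5: 15625 = 5^(5 + 1); at 6: 6^(6 + 1) = 279936; next = 279935
base 6: 279935 = 5·6^6 + 5·6^5 + 5·6^4 + 5·6^3 + 5·6^2 + 5·6 + 5; at 7: 5·7^7 + 5·7^5 + 5·7^4 + 5·7^3 + 5·7^2 + 5·7 + 5 = 4215755; next = 4215754
base 7: 4215754 = 5·7^7 + 5·7^5 + 5·7^4 + 5·7^3 + 5·7^2 + 5·7 + 4; at 8: 5·8^8 + 5·8^5 + 5·8^4 + 5·8^3 + 5·8^2 + 5·8 + 4 = 84073324; next = 84073323
base 8: 84073323 = 5·8^8 + 5·8^5 + 5·8^4 + 5·8^3 + 5·8^2 + 5·8 + 3; at 9: 5·9^9 + 5·9^5 + 5·9^4 + 5·9^3 + 5·9^2 + 5·9 + 3 = 1937434593; next = 1937434592
base 9: 1937434592 = 5·9^9 + 5·9^5 + 5·9^4 + 5·9^3 + 5·9^2 + 5·9 + 2; at 10: 5·10^10 + 5·10^5 + 5·10^4 + 5·10^3 + 5·10^2 + 5·10 + 2 = 50000555552; next = 50000555551
base 10: 50000555551 = 5·10^10 + 5·10^5 + 5·10^4 + 5·10^3 + 5·10^2 + 5·10 + 1; at 11: 5·11^11 + 5·11^5 + 5·11^4 + 5·11^3 + 5·11^2 + 5·11 + 1 = 1426559238831; next = 1426559238830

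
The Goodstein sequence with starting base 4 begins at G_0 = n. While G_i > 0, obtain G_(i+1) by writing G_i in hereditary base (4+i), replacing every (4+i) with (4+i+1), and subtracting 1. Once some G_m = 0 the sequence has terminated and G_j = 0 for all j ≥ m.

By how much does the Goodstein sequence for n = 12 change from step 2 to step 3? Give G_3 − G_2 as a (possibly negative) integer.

1

i=0: 12 = 3·4 (b=4); 4→5: 3·5 = 15; 15−1 = 14
i=1: 14 = 2·5 + 4 (b=5); 5→6: 2·6 + 4 = 16; 16−1 = 15
i=2: 15 = 2·6 + 3 (b=6); 6→7: 2·7 + 3 = 17; 17−1 = 16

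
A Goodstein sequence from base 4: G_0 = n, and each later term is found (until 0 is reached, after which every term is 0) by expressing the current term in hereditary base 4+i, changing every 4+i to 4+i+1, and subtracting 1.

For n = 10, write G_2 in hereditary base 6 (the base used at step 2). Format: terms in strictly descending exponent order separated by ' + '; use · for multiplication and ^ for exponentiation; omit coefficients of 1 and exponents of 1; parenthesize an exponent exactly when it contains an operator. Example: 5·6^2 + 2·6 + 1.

G_0 = 10. HB_4(10) = 2·4 + 2. Bump = 12. G_1 = 11.
G_1 = 11. HB_5(11) = 2·5 + 1. Bump = 13. G_2 = 12.
G_2 = 12. HB_6(12) = 2·6. Bump = 14. G_3 = 13.

2·6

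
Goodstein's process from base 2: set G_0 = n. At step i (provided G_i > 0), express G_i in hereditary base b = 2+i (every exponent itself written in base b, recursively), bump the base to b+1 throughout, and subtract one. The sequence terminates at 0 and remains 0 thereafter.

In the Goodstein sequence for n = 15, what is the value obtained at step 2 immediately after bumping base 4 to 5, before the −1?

step 0: 15 = 2^(2 + 1) + 2^2 + 2 + 1; sub 3 for 2: 3^(3 + 1) + 3^3 + 3 + 1; = 112; G_1 = 112−1 = 111
step 1: 111 = 3^(3 + 1) + 3^3 + 3; sub 4 for 3: 4^(4 + 1) + 4^4 + 4; = 1284; G_2 = 1284−1 = 1283

18753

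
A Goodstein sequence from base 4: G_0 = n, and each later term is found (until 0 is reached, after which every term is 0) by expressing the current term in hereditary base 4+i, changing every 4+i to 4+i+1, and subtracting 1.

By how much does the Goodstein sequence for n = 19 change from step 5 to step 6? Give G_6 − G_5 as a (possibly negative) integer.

6

base 4: 19 = 4^2 + 3; at 5: 5^2 + 3 = 28; next = 27
base 5: 27 = 5^2 + 2; at 6: 6^2 + 2 = 38; next = 37
base 6: 37 = 6^2 + 1; at 7: 7^2 + 1 = 50; next = 49
base 7: 49 = 7^2; at 8: 8^2 = 64; next = 63
base 8: 63 = 7·8 + 7; at 9: 7·9 + 7 = 70; next = 69
base 9: 69 = 7·9 + 6; at 10: 7·10 + 6 = 76; next = 75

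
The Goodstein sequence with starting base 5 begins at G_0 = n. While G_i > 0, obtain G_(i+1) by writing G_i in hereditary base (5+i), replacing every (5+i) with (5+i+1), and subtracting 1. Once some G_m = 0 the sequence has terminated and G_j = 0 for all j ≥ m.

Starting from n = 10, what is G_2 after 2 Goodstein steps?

11

G_0 = 10. HB_5(10) = 2·5. Bump = 12. G_1 = 11.
G_1 = 11. HB_6(11) = 6 + 5. Bump = 12. G_2 = 11.
G_2 = 11. HB_7(11) = 7 + 4. Bump = 12. G_3 = 11.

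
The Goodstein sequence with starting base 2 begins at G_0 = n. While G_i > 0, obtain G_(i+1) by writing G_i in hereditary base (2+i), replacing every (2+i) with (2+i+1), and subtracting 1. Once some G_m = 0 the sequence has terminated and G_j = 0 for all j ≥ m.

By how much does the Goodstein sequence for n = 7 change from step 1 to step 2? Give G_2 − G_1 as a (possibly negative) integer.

229

G_0 = 7. HB_2(7) = 2^2 + 2 + 1. Bump = 31. G_1 = 30.
G_1 = 30. HB_3(30) = 3^3 + 3. Bump = 260. G_2 = 259.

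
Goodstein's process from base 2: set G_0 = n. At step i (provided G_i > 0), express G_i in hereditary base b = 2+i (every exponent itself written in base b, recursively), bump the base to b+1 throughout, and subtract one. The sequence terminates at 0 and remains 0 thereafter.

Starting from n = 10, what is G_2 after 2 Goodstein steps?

G_0 = 10. HB_2(10) = 2^(2 + 1) + 2. Bump = 84. G_1 = 83.
G_1 = 83. HB_3(83) = 3^(3 + 1) + 2. Bump = 1026. G_2 = 1025.
G_2 = 1025. HB_4(1025) = 4^(4 + 1) + 1. Bump = 15626. G_3 = 15625.

1025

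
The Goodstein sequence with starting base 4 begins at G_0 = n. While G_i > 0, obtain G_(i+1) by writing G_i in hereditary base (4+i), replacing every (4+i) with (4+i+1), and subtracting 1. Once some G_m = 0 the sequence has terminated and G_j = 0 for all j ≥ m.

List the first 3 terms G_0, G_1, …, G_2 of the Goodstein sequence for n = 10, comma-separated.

G_0=10  [base 4] 2·4 + 2  →[4↦5]→  2·5 + 2 = 12  −1 ⇒ G_1=11
G_1=11  [base 5] 2·5 + 1  →[5↦6]→  2·6 + 1 = 13  −1 ⇒ G_2=12

10, 11, 12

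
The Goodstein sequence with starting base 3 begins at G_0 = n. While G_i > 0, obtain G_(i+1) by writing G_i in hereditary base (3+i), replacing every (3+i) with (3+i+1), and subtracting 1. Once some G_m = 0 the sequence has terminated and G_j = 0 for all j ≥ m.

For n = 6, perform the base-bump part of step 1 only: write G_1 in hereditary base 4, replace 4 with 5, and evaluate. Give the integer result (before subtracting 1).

8

[0] 6 ≡ 2·3 (base 3). Lift 4: 8. −1: 7.
[1] 7 ≡ 4 + 3 (base 4). Lift 5: 8. −1: 7.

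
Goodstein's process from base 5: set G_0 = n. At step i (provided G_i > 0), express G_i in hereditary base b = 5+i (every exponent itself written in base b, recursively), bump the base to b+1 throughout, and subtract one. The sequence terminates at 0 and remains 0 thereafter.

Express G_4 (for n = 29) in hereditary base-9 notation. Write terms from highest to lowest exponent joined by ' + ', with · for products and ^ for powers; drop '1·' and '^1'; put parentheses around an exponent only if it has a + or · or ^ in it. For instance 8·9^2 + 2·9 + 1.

G_0 = 29. HB_5(29) = 5^2 + 4. Bump = 40. G_1 = 39.
G_1 = 39. HB_6(39) = 6^2 + 3. Bump = 52. G_2 = 51.
G_2 = 51. HB_7(51) = 7^2 + 2. Bump = 66. G_3 = 65.
G_3 = 65. HB_8(65) = 8^2 + 1. Bump = 82. G_4 = 81.

9^2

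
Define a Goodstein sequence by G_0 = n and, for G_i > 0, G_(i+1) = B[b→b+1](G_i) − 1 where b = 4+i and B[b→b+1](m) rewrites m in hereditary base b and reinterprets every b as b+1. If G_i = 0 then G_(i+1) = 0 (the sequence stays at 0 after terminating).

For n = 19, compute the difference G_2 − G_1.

10

(0) 19|_4 = 4^2 + 3 ↦ 5^2 + 3|_5 = 28 ⇒ 27
(1) 27|_5 = 5^2 + 2 ↦ 6^2 + 2|_6 = 38 ⇒ 37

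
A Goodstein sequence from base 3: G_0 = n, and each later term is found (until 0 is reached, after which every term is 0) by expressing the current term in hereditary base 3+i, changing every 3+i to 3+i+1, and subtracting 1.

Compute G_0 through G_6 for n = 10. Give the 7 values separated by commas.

10, 16, 24, 27, 30, 33, 36

10 —HB3→ 3^2 + 1 —bump→ 4^2 + 1 = 17 —(−1)→ 16
16 —HB4→ 4^2 —bump→ 5^2 = 25 —(−1)→ 24
24 —HB5→ 4·5 + 4 —bump→ 4·6 + 4 = 28 —(−1)→ 27
27 —HB6→ 4·6 + 3 —bump→ 4·7 + 3 = 31 —(−1)→ 30
30 —HB7→ 4·7 + 2 —bump→ 4·8 + 2 = 34 —(−1)→ 33
33 —HB8→ 4·8 + 1 —bump→ 4·9 + 1 = 37 —(−1)→ 36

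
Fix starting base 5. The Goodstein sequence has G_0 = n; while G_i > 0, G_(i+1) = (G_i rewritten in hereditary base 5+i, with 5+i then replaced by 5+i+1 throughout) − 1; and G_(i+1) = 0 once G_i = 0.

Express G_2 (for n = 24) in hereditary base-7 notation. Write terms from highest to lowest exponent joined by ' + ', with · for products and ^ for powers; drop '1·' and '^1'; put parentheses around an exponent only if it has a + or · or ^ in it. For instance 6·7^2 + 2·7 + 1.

step 0: 24 = 4·5 + 4; sub 6 for 5: 4·6 + 4; = 28; G_1 = 28−1 = 27
step 1: 27 = 4·6 + 3; sub 7 for 6: 4·7 + 3; = 31; G_2 = 31−1 = 30
step 2: 30 = 4·7 + 2; sub 8 for 7: 4·8 + 2; = 34; G_3 = 34−1 = 33

4·7 + 2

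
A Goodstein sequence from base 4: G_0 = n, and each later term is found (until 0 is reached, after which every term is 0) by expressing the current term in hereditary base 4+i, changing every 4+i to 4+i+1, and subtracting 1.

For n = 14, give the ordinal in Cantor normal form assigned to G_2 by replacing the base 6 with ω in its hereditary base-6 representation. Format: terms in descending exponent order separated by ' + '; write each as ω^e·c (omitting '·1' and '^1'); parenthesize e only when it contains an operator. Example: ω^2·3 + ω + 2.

(0) 14|_4 = 3·4 + 2 ↦ 3·5 + 2|_5 = 17 ⇒ 16
(1) 16|_5 = 3·5 + 1 ↦ 3·6 + 1|_6 = 19 ⇒ 18
(2) 18|_6 = 3·6 ↦ 3·7|_7 = 21 ⇒ 20

ω·3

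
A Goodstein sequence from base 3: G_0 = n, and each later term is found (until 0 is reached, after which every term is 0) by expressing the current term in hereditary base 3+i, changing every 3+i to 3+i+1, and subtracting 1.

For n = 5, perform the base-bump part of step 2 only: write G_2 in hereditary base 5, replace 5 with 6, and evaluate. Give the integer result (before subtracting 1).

G_0 = 5. HB_3(5) = 3 + 2. Bump = 6. G_1 = 5.
G_1 = 5. HB_4(5) = 4 + 1. Bump = 6. G_2 = 5.

6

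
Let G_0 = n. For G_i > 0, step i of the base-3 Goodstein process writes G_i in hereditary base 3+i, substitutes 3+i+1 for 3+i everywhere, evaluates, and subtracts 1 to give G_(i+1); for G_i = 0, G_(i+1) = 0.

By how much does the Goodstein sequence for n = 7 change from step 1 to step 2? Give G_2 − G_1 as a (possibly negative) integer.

G_0 = 7. HB_3(7) = 2·3 + 1. Bump = 9. G_1 = 8.
G_1 = 8. HB_4(8) = 2·4. Bump = 10. G_2 = 9.

1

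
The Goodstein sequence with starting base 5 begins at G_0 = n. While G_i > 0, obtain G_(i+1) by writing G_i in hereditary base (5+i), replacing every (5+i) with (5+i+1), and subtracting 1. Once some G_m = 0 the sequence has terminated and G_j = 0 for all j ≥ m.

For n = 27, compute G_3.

base 5: 27 = 5^2 + 2; at 6: 6^2 + 2 = 38; next = 37
base 6: 37 = 6^2 + 1; at 7: 7^2 + 1 = 50; next = 49
base 7: 49 = 7^2; at 8: 8^2 = 64; next = 63
base 8: 63 = 7·8 + 7; at 9: 7·9 + 7 = 70; next = 69

63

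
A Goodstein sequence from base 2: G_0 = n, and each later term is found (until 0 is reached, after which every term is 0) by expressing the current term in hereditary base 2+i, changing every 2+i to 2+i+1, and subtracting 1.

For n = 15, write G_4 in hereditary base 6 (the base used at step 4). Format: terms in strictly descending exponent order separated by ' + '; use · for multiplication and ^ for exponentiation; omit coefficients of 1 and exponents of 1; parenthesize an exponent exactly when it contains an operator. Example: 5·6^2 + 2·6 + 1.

(0) 15|_2 = 2^(2 + 1) + 2^2 + 2 + 1 ↦ 3^(3 + 1) + 3^3 + 3 + 1|_3 = 112 ⇒ 111
(1) 111|_3 = 3^(3 + 1) + 3^3 + 3 ↦ 4^(4 + 1) + 4^4 + 4|_4 = 1284 ⇒ 1283
(2) 1283|_4 = 4^(4 + 1) + 4^4 + 3 ↦ 5^(5 + 1) + 5^5 + 3|_5 = 18753 ⇒ 18752
(3) 18752|_5 = 5^(5 + 1) + 5^5 + 2 ↦ 6^(6 + 1) + 6^6 + 2|_6 = 326594 ⇒ 326593
(4) 326593|_6 = 6^(6 + 1) + 6^6 + 1 ↦ 7^(7 + 1) + 7^7 + 1|_7 = 6588345 ⇒ 6588344

6^(6 + 1) + 6^6 + 1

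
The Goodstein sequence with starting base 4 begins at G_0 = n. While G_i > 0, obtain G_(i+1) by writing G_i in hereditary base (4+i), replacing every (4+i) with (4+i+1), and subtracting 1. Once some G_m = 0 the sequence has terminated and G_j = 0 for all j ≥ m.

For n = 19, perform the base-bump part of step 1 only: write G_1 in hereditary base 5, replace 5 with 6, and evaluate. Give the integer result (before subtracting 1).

step 0: 19 = 4^2 + 3; sub 5 for 4: 5^2 + 3; = 28; G_1 = 28−1 = 27
step 1: 27 = 5^2 + 2; sub 6 for 5: 6^2 + 2; = 38; G_2 = 38−1 = 37

38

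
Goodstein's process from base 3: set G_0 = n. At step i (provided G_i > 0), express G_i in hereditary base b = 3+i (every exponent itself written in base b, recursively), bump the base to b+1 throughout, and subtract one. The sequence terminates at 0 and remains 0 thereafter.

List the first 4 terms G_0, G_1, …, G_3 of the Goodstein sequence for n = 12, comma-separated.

12, 19, 27, 37

G_0=12  [base 3] 3^2 + 3  →[3↦4]→  4^2 + 4 = 20  −1 ⇒ G_1=19
G_1=19  [base 4] 4^2 + 3  →[4↦5]→  5^2 + 3 = 28  −1 ⇒ G_2=27
G_2=27  [base 5] 5^2 + 2  →[5↦6]→  6^2 + 2 = 38  −1 ⇒ G_3=37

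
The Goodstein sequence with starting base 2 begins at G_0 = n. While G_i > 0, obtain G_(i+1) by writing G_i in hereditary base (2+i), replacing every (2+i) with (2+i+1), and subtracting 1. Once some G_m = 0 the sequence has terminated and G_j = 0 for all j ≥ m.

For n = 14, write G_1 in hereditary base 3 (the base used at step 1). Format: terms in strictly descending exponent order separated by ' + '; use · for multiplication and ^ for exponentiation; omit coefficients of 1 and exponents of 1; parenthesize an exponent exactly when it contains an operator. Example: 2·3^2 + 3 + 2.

G_0 = 14. HB_2(14) = 2^(2 + 1) + 2^2 + 2. Bump = 111. G_1 = 110.
G_1 = 110. HB_3(110) = 3^(3 + 1) + 3^3 + 2. Bump = 1282. G_2 = 1281.

3^(3 + 1) + 3^3 + 2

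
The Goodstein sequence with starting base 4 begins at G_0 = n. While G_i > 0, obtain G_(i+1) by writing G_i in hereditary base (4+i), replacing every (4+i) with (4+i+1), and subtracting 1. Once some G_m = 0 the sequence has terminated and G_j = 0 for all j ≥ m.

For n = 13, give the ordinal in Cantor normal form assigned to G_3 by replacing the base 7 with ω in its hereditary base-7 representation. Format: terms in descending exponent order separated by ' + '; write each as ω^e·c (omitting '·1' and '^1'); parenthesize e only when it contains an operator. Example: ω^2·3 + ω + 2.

G_0=13  [base 4] 3·4 + 1  →[4↦5]→  3·5 + 1 = 16  −1 ⇒ G_1=15
G_1=15  [base 5] 3·5  →[5↦6]→  3·6 = 18  −1 ⇒ G_2=17
G_2=17  [base 6] 2·6 + 5  →[6↦7]→  2·7 + 5 = 19  −1 ⇒ G_3=18

ω·2 + 4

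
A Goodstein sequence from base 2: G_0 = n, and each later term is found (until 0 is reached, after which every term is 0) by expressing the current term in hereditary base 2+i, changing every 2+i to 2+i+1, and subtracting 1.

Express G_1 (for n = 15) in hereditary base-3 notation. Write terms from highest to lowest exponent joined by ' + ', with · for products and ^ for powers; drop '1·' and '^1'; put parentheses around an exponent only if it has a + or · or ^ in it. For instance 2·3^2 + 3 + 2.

G_0=15  [base 2] 2^(2 + 1) + 2^2 + 2 + 1  →[2↦3]→  3^(3 + 1) + 3^3 + 3 + 1 = 112  −1 ⇒ G_1=111
G_1=111  [base 3] 3^(3 + 1) + 3^3 + 3  →[3↦4]→  4^(4 + 1) + 4^4 + 4 = 1284  −1 ⇒ G_2=1283

3^(3 + 1) + 3^3 + 3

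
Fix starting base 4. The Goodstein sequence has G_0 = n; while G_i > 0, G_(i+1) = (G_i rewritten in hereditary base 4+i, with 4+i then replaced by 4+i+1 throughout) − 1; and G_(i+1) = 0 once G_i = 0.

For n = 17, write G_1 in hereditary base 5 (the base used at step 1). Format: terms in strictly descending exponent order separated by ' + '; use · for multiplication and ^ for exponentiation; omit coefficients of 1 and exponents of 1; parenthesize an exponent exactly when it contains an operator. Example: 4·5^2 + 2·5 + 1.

5^2

step 0: 17 = 4^2 + 1; sub 5 for 4: 5^2 + 1; = 26; G_1 = 26−1 = 25
step 1: 25 = 5^2; sub 6 for 5: 6^2; = 36; G_2 = 36−1 = 35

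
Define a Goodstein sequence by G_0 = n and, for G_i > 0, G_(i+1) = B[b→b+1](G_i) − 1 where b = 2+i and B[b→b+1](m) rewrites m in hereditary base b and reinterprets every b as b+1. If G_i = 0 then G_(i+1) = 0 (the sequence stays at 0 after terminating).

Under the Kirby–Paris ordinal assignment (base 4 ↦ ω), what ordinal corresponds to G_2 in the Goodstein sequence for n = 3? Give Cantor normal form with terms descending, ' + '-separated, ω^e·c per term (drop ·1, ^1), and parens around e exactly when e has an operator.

(0) 3|_2 = 2 + 1 ↦ 3 + 1|_3 = 4 ⇒ 3
(1) 3|_3 = 3 ↦ 4|_4 = 4 ⇒ 3
(2) 3|_4 = 3 ↦ 3|_5 = 3 ⇒ 2

3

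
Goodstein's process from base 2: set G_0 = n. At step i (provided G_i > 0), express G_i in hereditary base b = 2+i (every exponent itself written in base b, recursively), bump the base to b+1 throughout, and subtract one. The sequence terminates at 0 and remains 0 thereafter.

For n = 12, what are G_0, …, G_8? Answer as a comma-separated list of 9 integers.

12, 107, 1065, 15685, 280019, 5764910, 134217867, 3486784574, 100000000211

G_0=12  [base 2] 2^(2 + 1) + 2^2  →[2↦3]→  3^(3 + 1) + 3^3 = 108  −1 ⇒ G_1=107
G_1=107  [base 3] 3^(3 + 1) + 2·3^2 + 2·3 + 2  →[3↦4]→  4^(4 + 1) + 2·4^2 + 2·4 + 2 = 1066  −1 ⇒ G_2=1065
G_2=1065  [base 4] 4^(4 + 1) + 2·4^2 + 2·4 + 1  →[4↦5]→  5^(5 + 1) + 2·5^2 + 2·5 + 1 = 15686  −1 ⇒ G_3=15685
G_3=15685  [base 5] 5^(5 + 1) + 2·5^2 + 2·5  →[5↦6]→  6^(6 + 1) + 2·6^2 + 2·6 = 280020  −1 ⇒ G_4=280019
G_4=280019  [base 6] 6^(6 + 1) + 2·6^2 + 6 + 5  →[6↦7]→  7^(7 + 1) + 2·7^2 + 7 + 5 = 5764911  −1 ⇒ G_5=5764910
G_5=5764910  [base 7] 7^(7 + 1) + 2·7^2 + 7 + 4  →[7↦8]→  8^(8 + 1) + 2·8^2 + 8 + 4 = 134217868  −1 ⇒ G_6=134217867
G_6=134217867  [base 8] 8^(8 + 1) + 2·8^2 + 8 + 3  →[8↦9]→  9^(9 + 1) + 2·9^2 + 9 + 3 = 3486784575  −1 ⇒ G_7=3486784574
G_7=3486784574  [base 9] 9^(9 + 1) + 2·9^2 + 9 + 2  →[9↦10]→  10^(10 + 1) + 2·10^2 + 10 + 2 = 100000000212  −1 ⇒ G_8=100000000211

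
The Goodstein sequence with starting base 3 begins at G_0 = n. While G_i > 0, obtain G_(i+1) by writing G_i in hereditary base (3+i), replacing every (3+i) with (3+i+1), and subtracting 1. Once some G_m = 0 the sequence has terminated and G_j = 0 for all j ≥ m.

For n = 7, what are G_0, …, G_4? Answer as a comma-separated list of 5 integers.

G_0 = 7. HB_3(7) = 2·3 + 1. Bump = 9. G_1 = 8.
G_1 = 8. HB_4(8) = 2·4. Bump = 10. G_2 = 9.
G_2 = 9. HB_5(9) = 5 + 4. Bump = 10. G_3 = 9.
G_3 = 9. HB_6(9) = 6 + 3. Bump = 10. G_4 = 9.

7, 8, 9, 9, 9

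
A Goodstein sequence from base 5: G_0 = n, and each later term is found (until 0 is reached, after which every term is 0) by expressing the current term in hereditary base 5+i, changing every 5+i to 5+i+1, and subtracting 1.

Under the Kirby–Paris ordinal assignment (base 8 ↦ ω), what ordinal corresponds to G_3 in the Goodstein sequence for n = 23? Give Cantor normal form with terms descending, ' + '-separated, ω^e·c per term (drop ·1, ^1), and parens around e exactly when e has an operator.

ω·4

G_0=23  [base 5] 4·5 + 3  →[5↦6]→  4·6 + 3 = 27  −1 ⇒ G_1=26
G_1=26  [base 6] 4·6 + 2  →[6↦7]→  4·7 + 2 = 30  −1 ⇒ G_2=29
G_2=29  [base 7] 4·7 + 1  →[7↦8]→  4·8 + 1 = 33  −1 ⇒ G_3=32
G_3=32  [base 8] 4·8  →[8↦9]→  4·9 = 36  −1 ⇒ G_4=35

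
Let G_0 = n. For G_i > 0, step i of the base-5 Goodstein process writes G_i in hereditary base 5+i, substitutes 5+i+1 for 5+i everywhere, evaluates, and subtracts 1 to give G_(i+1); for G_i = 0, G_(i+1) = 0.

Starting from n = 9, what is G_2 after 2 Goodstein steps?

G_0=9  [base 5] 5 + 4  →[5↦6]→  6 + 4 = 10  −1 ⇒ G_1=9
G_1=9  [base 6] 6 + 3  →[6↦7]→  7 + 3 = 10  −1 ⇒ G_2=9
G_2=9  [base 7] 7 + 2  →[7↦8]→  8 + 2 = 10  −1 ⇒ G_3=9

9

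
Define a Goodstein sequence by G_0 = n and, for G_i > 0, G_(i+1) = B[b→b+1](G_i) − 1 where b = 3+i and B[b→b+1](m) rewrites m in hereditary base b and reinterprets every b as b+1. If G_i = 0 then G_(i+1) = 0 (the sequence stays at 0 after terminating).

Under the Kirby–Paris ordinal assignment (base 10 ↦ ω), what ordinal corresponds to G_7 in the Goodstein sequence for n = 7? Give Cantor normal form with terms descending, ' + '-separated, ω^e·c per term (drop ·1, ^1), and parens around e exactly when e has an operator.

9

(0) 7|_3 = 2·3 + 1 ↦ 2·4 + 1|_4 = 9 ⇒ 8
(1) 8|_4 = 2·4 ↦ 2·5|_5 = 10 ⇒ 9
(2) 9|_5 = 5 + 4 ↦ 6 + 4|_6 = 10 ⇒ 9
(3) 9|_6 = 6 + 3 ↦ 7 + 3|_7 = 10 ⇒ 9
(4) 9|_7 = 7 + 2 ↦ 8 + 2|_8 = 10 ⇒ 9
(5) 9|_8 = 8 + 1 ↦ 9 + 1|_9 = 10 ⇒ 9
(6) 9|_9 = 9 ↦ 10|_10 = 10 ⇒ 9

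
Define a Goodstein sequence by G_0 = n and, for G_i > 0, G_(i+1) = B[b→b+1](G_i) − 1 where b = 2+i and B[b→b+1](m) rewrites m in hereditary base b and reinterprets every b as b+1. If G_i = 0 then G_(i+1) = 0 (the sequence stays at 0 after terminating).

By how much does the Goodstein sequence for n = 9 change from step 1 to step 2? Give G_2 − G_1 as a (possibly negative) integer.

G_0 = 9. HB_2(9) = 2^(2 + 1) + 1. Bump = 82. G_1 = 81.
G_1 = 81. HB_3(81) = 3^(3 + 1). Bump = 1024. G_2 = 1023.

942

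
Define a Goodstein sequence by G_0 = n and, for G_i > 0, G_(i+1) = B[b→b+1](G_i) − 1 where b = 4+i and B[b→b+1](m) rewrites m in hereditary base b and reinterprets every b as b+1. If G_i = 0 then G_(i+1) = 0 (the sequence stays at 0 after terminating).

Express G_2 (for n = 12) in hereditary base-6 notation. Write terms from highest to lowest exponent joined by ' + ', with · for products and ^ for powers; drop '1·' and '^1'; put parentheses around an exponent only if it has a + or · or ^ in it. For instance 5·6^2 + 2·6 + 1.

[0] 12 ≡ 3·4 (base 4). Lift 5: 15. −1: 14.
[1] 14 ≡ 2·5 + 4 (base 5). Lift 6: 16. −1: 15.
[2] 15 ≡ 2·6 + 3 (base 6). Lift 7: 17. −1: 16.

2·6 + 3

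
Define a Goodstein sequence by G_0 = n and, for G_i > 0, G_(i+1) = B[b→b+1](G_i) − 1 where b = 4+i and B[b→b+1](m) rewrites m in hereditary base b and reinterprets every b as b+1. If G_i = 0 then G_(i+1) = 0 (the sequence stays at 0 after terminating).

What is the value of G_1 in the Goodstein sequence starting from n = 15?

17

G_0 = 15. HB_4(15) = 3·4 + 3. Bump = 18. G_1 = 17.
G_1 = 17. HB_5(17) = 3·5 + 2. Bump = 20. G_2 = 19.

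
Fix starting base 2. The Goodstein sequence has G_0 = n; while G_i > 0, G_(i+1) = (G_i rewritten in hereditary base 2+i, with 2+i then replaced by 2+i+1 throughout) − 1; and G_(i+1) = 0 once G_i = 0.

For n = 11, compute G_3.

15627

i=0: 11 = 2^(2 + 1) + 2 + 1 (b=2); 2→3: 3^(3 + 1) + 3 + 1 = 85; 85−1 = 84
i=1: 84 = 3^(3 + 1) + 3 (b=3); 3→4: 4^(4 + 1) + 4 = 1028; 1028−1 = 1027
i=2: 1027 = 4^(4 + 1) + 3 (b=4); 4→5: 5^(5 + 1) + 3 = 15628; 15628−1 = 15627
i=3: 15627 = 5^(5 + 1) + 2 (b=5); 5→6: 6^(6 + 1) + 2 = 279938; 279938−1 = 279937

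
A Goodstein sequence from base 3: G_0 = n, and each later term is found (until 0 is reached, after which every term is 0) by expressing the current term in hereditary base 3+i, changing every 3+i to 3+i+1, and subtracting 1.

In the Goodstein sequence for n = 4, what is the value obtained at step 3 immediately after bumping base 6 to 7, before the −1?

3

i=0: 4 = 3 + 1 (b=3); 3→4: 4 + 1 = 5; 5−1 = 4
i=1: 4 = 4 (b=4); 4→5: 5 = 5; 5−1 = 4
i=2: 4 = 4 (b=5); 5→6: 4 = 4; 4−1 = 3
i=3: 3 = 3 (b=6); 6→7: 3 = 3; 3−1 = 2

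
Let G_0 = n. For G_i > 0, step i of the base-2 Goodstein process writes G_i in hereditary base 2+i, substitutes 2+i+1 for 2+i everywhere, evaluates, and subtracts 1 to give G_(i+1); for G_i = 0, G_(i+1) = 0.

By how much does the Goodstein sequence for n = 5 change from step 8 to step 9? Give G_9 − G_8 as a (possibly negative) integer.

G_0 = 5. HB_2(5) = 2^2 + 1. Bump = 28. G_1 = 27.
G_1 = 27. HB_3(27) = 3^3. Bump = 256. G_2 = 255.
G_2 = 255. HB_4(255) = 3·4^3 + 3·4^2 + 3·4 + 3. Bump = 468. G_3 = 467.
G_3 = 467. HB_5(467) = 3·5^3 + 3·5^2 + 3·5 + 2. Bump = 776. G_4 = 775.
G_4 = 775. HB_6(775) = 3·6^3 + 3·6^2 + 3·6 + 1. Bump = 1198. G_5 = 1197.
G_5 = 1197. HB_7(1197) = 3·7^3 + 3·7^2 + 3·7. Bump = 1752. G_6 = 1751.
G_6 = 1751. HB_8(1751) = 3·8^3 + 3·8^2 + 2·8 + 7. Bump = 2455. G_7 = 2454.
G_7 = 2454. HB_9(2454) = 3·9^3 + 3·9^2 + 2·9 + 6. Bump = 3326. G_8 = 3325.
G_8 = 3325. HB_10(3325) = 3·10^3 + 3·10^2 + 2·10 + 5. Bump = 4383. G_9 = 4382.

1057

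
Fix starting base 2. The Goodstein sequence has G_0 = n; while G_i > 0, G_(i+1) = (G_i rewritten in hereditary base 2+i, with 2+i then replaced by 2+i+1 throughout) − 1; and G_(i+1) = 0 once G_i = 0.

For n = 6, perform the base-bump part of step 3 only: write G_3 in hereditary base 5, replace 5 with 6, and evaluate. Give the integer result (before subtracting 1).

(0) 6|_2 = 2^2 + 2 ↦ 3^3 + 3|_3 = 30 ⇒ 29
(1) 29|_3 = 3^3 + 2 ↦ 4^4 + 2|_4 = 258 ⇒ 257
(2) 257|_4 = 4^4 + 1 ↦ 5^5 + 1|_5 = 3126 ⇒ 3125
(3) 3125|_5 = 5^5 ↦ 6^6|_6 = 46656 ⇒ 46655

46656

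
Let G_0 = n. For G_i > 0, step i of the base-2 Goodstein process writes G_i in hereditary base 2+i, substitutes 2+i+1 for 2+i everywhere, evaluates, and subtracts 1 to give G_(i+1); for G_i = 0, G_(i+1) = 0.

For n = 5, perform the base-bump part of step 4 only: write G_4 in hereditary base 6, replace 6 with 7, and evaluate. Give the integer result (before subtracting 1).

step 0: 5 = 2^2 + 1; sub 3 for 2: 3^3 + 1; = 28; G_1 = 28−1 = 27
step 1: 27 = 3^3; sub 4 for 3: 4^4; = 256; G_2 = 256−1 = 255
step 2: 255 = 3·4^3 + 3·4^2 + 3·4 + 3; sub 5 for 4: 3·5^3 + 3·5^2 + 3·5 + 3; = 468; G_3 = 468−1 = 467
step 3: 467 = 3·5^3 + 3·5^2 + 3·5 + 2; sub 6 for 5: 3·6^3 + 3·6^2 + 3·6 + 2; = 776; G_4 = 776−1 = 775

1198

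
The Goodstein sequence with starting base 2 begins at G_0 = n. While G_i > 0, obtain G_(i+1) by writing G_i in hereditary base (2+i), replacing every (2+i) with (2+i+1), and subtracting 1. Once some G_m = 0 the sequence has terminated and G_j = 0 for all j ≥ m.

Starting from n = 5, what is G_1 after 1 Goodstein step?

[0] 5 ≡ 2^2 + 1 (base 2). Lift 3: 28. −1: 27.
[1] 27 ≡ 3^3 (base 3). Lift 4: 256. −1: 255.

27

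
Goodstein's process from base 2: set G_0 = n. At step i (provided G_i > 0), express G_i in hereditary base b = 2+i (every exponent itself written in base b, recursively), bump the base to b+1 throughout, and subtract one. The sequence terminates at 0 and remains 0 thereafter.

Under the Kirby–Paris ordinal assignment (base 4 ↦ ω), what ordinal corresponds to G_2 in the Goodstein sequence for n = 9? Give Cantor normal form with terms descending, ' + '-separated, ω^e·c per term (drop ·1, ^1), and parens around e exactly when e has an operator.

[0] 9 ≡ 2^(2 + 1) + 1 (base 2). Lift 3: 82. −1: 81.
[1] 81 ≡ 3^(3 + 1) (base 3). Lift 4: 1024. −1: 1023.
[2] 1023 ≡ 3·4^4 + 3·4^3 + 3·4^2 + 3·4 + 3 (base 4). Lift 5: 9843. −1: 9842.

ω^ω·3 + ω^3·3 + ω^2·3 + ω·3 + 3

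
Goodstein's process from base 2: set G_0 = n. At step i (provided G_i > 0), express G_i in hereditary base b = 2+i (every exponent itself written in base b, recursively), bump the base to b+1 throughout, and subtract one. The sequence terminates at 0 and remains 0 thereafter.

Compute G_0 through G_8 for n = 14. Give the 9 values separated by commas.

14, 110, 1281, 18750, 326591, 5862840, 134404971, 3487116548, 100000555551

14 —HB2→ 2^(2 + 1) + 2^2 + 2 —bump→ 3^(3 + 1) + 3^3 + 3 = 111 —(−1)→ 110
110 —HB3→ 3^(3 + 1) + 3^3 + 2 —bump→ 4^(4 + 1) + 4^4 + 2 = 1282 —(−1)→ 1281
1281 —HB4→ 4^(4 + 1) + 4^4 + 1 —bump→ 5^(5 + 1) + 5^5 + 1 = 18751 —(−1)→ 18750
18750 —HB5→ 5^(5 + 1) + 5^5 —bump→ 6^(6 + 1) + 6^6 = 326592 —(−1)→ 326591
326591 —HB6→ 6^(6 + 1) + 5·6^5 + 5·6^4 + 5·6^3 + 5·6^2 + 5·6 + 5 —bump→ 7^(7 + 1) + 5·7^5 + 5·7^4 + 5·7^3 + 5·7^2 + 5·7 + 5 = 5862841 —(−1)→ 5862840
5862840 —HB7→ 7^(7 + 1) + 5·7^5 + 5·7^4 + 5·7^3 + 5·7^2 + 5·7 + 4 —bump→ 8^(8 + 1) + 5·8^5 + 5·8^4 + 5·8^3 + 5·8^2 + 5·8 + 4 = 134404972 —(−1)→ 134404971
134404971 —HB8→ 8^(8 + 1) + 5·8^5 + 5·8^4 + 5·8^3 + 5·8^2 + 5·8 + 3 —bump→ 9^(9 + 1) + 5·9^5 + 5·9^4 + 5·9^3 + 5·9^2 + 5·9 + 3 = 3487116549 —(−1)→ 3487116548
3487116548 —HB9→ 9^(9 + 1) + 5·9^5 + 5·9^4 + 5·9^3 + 5·9^2 + 5·9 + 2 —bump→ 10^(10 + 1) + 5·10^5 + 5·10^4 + 5·10^3 + 5·10^2 + 5·10 + 2 = 100000555552 —(−1)→ 100000555551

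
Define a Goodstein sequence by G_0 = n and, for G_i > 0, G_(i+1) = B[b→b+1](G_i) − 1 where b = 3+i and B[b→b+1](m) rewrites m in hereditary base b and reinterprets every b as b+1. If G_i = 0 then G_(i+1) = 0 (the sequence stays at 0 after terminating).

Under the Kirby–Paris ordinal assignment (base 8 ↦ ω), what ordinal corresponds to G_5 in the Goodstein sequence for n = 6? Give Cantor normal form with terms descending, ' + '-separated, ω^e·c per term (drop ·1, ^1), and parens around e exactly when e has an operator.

(0) 6|_3 = 2·3 ↦ 2·4|_4 = 8 ⇒ 7
(1) 7|_4 = 4 + 3 ↦ 5 + 3|_5 = 8 ⇒ 7
(2) 7|_5 = 5 + 2 ↦ 6 + 2|_6 = 8 ⇒ 7
(3) 7|_6 = 6 + 1 ↦ 7 + 1|_7 = 8 ⇒ 7
(4) 7|_7 = 7 ↦ 8|_8 = 8 ⇒ 7
(5) 7|_8 = 7 ↦ 7|_9 = 7 ⇒ 6

7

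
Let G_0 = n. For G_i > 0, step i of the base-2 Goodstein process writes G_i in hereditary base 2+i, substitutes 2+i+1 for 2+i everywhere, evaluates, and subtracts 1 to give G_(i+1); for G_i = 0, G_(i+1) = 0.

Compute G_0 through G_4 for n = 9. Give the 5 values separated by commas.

(0) 9|_2 = 2^(2 + 1) + 1 ↦ 3^(3 + 1) + 1|_3 = 82 ⇒ 81
(1) 81|_3 = 3^(3 + 1) ↦ 4^(4 + 1)|_4 = 1024 ⇒ 1023
(2) 1023|_4 = 3·4^4 + 3·4^3 + 3·4^2 + 3·4 + 3 ↦ 3·5^5 + 3·5^3 + 3·5^2 + 3·5 + 3|_5 = 9843 ⇒ 9842
(3) 9842|_5 = 3·5^5 + 3·5^3 + 3·5^2 + 3·5 + 2 ↦ 3·6^6 + 3·6^3 + 3·6^2 + 3·6 + 2|_6 = 140744 ⇒ 140743

9, 81, 1023, 9842, 140743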